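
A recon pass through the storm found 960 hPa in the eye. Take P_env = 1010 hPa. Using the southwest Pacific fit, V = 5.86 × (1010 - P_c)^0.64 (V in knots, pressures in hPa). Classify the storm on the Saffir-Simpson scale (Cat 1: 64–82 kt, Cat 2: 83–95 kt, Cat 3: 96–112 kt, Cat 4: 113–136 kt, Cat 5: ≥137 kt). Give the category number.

1

ΔP = 1010 − 960 = 50 hPa.
V ≈ 5.86 × 50^0.64 = 5.86 × 12.23 ≈ 72 kt.
72 kt falls in the Category 1 band.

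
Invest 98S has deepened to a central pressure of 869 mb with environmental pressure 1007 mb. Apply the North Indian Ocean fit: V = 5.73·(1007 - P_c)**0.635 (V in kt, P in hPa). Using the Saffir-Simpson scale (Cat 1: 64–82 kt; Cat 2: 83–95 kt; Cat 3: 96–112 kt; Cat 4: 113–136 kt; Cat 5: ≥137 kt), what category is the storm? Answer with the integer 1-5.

4

ΔP = 1007 − 869 = 138 mb.
V ≈ 5.73 × 138^0.635 = 5.73 × 22.85 ≈ 131 kt.
131 kt falls in the Category 4 band.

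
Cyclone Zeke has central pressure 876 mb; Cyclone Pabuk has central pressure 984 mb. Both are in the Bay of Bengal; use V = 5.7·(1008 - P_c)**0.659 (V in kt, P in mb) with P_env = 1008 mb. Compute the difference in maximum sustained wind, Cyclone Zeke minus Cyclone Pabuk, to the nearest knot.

96 kt

Cyclone Zeke: ΔP = 132; V ≈ 5.7 × 132^0.659 ≈ 142.34 kt.
Cyclone Pabuk: ΔP = 24; V ≈ 5.7 × 24^0.659 ≈ 46.28 kt.
Difference ≈ 142.34 − 46.28 = 96.06 → 96 kt.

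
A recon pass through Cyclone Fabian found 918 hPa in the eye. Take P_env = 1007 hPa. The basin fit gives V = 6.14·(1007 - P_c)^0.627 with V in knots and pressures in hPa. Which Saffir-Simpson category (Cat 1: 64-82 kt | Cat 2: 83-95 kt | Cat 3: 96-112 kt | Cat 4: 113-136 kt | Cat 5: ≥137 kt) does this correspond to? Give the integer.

ΔP = 1007 − 918 = 89 hPa.
V ≈ 6.14 × 89^0.627 = 6.14 × 16.68 ≈ 102 kt.
102 kt falls in the Category 3 band.

3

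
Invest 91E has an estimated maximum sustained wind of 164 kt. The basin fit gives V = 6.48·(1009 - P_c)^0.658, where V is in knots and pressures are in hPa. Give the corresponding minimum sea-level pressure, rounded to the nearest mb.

ΔP = (V / 6.48)^(1/0.658) = (164/6.48)^1.520.
164/6.48 = 25.309; 25.309^1.520 ≈ 135.71 mb.
P_c = 1009 − 135.71 = 873.29 ≈ 873 mb.

873 mb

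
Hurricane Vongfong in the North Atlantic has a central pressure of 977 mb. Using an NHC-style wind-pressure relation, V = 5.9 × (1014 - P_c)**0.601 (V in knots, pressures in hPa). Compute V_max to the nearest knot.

ΔP = 1014 − 977 = 37 mb.
37^0.601 ≈ 8.760.
V ≈ 5.9 × 8.760 ≈ 51.7 kt.

52 kt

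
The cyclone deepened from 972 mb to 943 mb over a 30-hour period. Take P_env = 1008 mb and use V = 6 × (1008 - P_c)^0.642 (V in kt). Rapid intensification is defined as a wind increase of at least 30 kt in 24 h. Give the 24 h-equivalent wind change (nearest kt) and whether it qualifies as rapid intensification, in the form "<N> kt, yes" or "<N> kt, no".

22 kt, no

V₁: ΔP = 36, V ≈ 6 × 36^0.642 ≈ 59.88 kt.
V₂: ΔP = 65, V ≈ 6 × 65^0.642 ≈ 87.51 kt.
ΔV over 30 h = 27.63 kt → 24 h equivalent = 27.63 × 24/30 ≈ 22.10 kt.
22 kt < 30 kt ⇒ not rapid intensification.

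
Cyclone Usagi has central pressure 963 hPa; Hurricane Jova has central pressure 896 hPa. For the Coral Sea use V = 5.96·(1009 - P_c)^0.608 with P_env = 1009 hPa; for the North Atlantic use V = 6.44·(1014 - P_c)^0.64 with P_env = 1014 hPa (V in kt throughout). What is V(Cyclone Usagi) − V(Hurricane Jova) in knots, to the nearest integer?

-75 kt

Cyclone Usagi: ΔP = 46; V ≈ 5.96 × 46^0.608 ≈ 61.12 kt.
Hurricane Jova: ΔP = 118; V ≈ 6.44 × 118^0.64 ≈ 136.42 kt.
Difference ≈ 61.12 − 136.42 = -75.30 → -75 kt.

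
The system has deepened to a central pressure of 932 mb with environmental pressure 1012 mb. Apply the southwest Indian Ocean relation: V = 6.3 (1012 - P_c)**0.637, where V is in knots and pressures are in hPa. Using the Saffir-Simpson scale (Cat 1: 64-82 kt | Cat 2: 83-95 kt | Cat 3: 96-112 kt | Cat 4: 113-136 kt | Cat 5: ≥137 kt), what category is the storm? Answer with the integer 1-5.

ΔP = 1012 − 932 = 80 mb.
V ≈ 6.3 × 80^0.637 = 6.3 × 16.30 ≈ 103 kt.
103 kt falls in the Category 3 band.

3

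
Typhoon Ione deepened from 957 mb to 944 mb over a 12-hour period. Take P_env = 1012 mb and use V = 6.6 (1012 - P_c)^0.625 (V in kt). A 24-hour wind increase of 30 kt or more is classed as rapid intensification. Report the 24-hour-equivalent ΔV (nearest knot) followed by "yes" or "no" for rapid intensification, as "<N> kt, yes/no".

V₁: ΔP = 55, V ≈ 6.6 × 55^0.625 ≈ 80.77 kt.
V₂: ΔP = 68, V ≈ 6.6 × 68^0.625 ≈ 92.23 kt.
ΔV over 12 h = 11.46 kt → 24 h equivalent = 11.46 × 24/12 ≈ 22.92 kt.
23 kt < 30 kt ⇒ not rapid intensification.

23 kt, no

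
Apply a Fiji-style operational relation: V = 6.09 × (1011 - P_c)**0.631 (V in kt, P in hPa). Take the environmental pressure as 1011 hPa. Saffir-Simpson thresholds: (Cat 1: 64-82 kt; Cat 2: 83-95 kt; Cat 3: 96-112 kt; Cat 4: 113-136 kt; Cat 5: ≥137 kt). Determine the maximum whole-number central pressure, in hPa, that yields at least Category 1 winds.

969 hPa

Category 1 begins at V = 64 kt.
Required ΔP = (64/6.09)^(1/0.631) = 10.509^1.585 ≈ 41.59 hPa.
P_c ≤ 1011 − 41.59 = 969.41, so the highest integer P_c is 969 hPa.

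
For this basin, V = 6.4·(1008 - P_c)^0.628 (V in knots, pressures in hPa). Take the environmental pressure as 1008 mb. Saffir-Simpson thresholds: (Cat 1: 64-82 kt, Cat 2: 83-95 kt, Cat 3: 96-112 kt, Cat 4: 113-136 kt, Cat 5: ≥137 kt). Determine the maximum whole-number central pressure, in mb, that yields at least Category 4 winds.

Category 4 begins at V = 113 kt.
Required ΔP = (113/6.4)^(1/0.628) = 17.656^1.592 ≈ 96.72 mb.
P_c ≤ 1008 − 96.72 = 911.28, so the highest integer P_c is 911 mb.

911 mb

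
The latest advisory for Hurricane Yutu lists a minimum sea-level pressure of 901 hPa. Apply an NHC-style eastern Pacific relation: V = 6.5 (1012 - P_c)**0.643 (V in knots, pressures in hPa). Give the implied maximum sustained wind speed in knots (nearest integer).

134 kt

ΔP = 1012 − 901 = 111 hPa.
111^0.643 ≈ 20.661.
V ≈ 6.5 × 20.661 ≈ 134.3 kt.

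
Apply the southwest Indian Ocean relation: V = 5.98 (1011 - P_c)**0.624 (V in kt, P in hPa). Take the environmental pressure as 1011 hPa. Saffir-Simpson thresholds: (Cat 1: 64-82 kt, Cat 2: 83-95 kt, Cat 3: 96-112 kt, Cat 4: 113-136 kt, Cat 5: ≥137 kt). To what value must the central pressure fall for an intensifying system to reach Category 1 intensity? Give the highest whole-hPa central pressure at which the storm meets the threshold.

Category 1 begins at V = 64 kt.
Required ΔP = (64/5.98)^(1/0.624) = 10.702^1.603 ≈ 44.65 hPa.
P_c ≤ 1011 − 44.65 = 966.35, so the highest integer P_c is 966 hPa.

966 hPa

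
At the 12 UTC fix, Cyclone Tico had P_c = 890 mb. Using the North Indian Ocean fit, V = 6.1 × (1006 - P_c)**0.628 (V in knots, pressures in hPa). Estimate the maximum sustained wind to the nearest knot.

121 kt

ΔP = 1006 − 890 = 116 mb.
116^0.628 ≈ 19.792.
V ≈ 6.1 × 19.792 ≈ 120.7 kt.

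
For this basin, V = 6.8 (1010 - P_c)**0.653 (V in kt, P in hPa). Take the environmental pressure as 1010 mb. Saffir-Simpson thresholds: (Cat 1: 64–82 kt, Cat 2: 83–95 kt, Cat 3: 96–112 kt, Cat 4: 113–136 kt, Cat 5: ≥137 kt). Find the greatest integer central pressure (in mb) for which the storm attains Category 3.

952 mb

Category 3 begins at V = 96 kt.
Required ΔP = (96/6.8)^(1/0.653) = 14.118^1.531 ≈ 57.64 mb.
P_c ≤ 1010 − 57.64 = 952.36, so the highest integer P_c is 952 mb.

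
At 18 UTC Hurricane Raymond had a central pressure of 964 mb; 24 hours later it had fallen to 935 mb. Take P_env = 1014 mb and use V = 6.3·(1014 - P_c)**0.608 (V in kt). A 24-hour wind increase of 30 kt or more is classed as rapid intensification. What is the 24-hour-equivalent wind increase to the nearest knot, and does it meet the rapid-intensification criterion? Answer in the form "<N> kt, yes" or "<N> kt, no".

V₁: ΔP = 50, V ≈ 6.3 × 50^0.608 ≈ 67.97 kt.
V₂: ΔP = 79, V ≈ 6.3 × 79^0.608 ≈ 89.76 kt.
ΔV over 24 h = 21.79 kt → 24 h equivalent = 21.79 × 24/24 ≈ 21.79 kt.
22 kt < 30 kt ⇒ not rapid intensification.

22 kt, no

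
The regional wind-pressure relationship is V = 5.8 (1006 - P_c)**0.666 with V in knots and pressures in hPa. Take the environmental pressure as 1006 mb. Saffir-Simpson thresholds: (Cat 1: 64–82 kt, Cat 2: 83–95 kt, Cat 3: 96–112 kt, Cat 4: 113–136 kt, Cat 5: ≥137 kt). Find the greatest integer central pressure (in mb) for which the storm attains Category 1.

Category 1 begins at V = 64 kt.
Required ΔP = (64/5.8)^(1/0.666) = 11.034^1.502 ≈ 36.79 mb.
P_c ≤ 1006 − 36.79 = 969.21, so the highest integer P_c is 969 mb.

969 mb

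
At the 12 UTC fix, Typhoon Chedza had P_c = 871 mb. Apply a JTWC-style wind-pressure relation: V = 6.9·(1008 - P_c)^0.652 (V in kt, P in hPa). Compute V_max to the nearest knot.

171 kt

ΔP = 1008 − 871 = 137 mb.
137^0.652 ≈ 24.725.
V ≈ 6.9 × 24.725 ≈ 170.6 kt.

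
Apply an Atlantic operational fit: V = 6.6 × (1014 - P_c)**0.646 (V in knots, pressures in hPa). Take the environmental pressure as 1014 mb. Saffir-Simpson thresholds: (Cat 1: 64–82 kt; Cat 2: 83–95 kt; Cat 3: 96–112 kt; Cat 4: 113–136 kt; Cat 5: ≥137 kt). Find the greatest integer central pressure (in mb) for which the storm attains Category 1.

Category 1 begins at V = 64 kt.
Required ΔP = (64/6.6)^(1/0.646) = 9.697^1.548 ≈ 33.67 mb.
P_c ≤ 1014 − 33.67 = 980.33, so the highest integer P_c is 980 mb.

980 mb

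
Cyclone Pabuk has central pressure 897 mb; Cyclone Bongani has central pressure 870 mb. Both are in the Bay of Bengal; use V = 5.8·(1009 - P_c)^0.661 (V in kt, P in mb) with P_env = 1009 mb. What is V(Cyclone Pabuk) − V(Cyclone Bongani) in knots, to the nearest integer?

-20 kt

Cyclone Pabuk: ΔP = 112; V ≈ 5.8 × 112^0.661 ≈ 131.21 kt.
Cyclone Bongani: ΔP = 139; V ≈ 5.8 × 139^0.661 ≈ 151.34 kt.
Difference ≈ 131.21 − 151.34 = -20.13 → -20 kt.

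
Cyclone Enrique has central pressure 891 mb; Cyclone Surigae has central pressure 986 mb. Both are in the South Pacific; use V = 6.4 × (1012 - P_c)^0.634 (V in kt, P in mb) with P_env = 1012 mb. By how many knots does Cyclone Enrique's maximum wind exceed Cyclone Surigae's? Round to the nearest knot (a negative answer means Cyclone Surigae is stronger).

Cyclone Enrique: ΔP = 121; V ≈ 6.4 × 121^0.634 ≈ 133.86 kt.
Cyclone Surigae: ΔP = 26; V ≈ 6.4 × 26^0.634 ≈ 50.50 kt.
Difference ≈ 133.86 − 50.50 = 83.36 → 83 kt.

83 kt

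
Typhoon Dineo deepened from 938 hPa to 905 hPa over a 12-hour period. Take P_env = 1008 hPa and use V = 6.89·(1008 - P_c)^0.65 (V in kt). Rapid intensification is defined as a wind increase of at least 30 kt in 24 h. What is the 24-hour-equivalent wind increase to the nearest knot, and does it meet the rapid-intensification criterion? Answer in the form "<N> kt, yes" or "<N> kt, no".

V₁: ΔP = 70, V ≈ 6.89 × 70^0.65 ≈ 109.03 kt.
V₂: ΔP = 103, V ≈ 6.89 × 103^0.65 ≈ 140.14 kt.
ΔV over 12 h = 31.11 kt → 24 h equivalent = 31.11 × 24/12 ≈ 62.22 kt.
62 kt ≥ 30 kt ⇒ rapid intensification.

62 kt, yes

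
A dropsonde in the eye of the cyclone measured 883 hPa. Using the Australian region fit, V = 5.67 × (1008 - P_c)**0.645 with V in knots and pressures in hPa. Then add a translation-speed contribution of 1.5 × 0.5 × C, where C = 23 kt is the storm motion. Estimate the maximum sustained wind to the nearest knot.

145 kt

ΔP = 1008 − 883 = 125 hPa.
125^0.645 ≈ 22.517.
V ≈ 5.67 × 22.517 ≈ 127.7 kt.
Translation term: 1.5 × 0.5 × 23 = 17.25 kt.
Corrected V ≈ 144.95 kt → 145 kt.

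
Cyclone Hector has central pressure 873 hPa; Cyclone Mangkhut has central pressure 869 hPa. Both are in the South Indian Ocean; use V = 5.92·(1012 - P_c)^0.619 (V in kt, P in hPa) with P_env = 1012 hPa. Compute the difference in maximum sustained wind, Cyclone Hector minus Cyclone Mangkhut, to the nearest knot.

-2 kt

Cyclone Hector: ΔP = 139; V ≈ 5.92 × 139^0.619 ≈ 125.56 kt.
Cyclone Mangkhut: ΔP = 143; V ≈ 5.92 × 143^0.619 ≈ 127.78 kt.
Difference ≈ 125.56 − 127.78 = -2.22 → -2 kt.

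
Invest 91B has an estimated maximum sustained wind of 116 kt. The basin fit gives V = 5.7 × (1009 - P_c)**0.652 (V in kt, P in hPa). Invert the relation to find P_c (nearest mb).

ΔP = (V / 5.7)^(1/0.652) = (116/5.7)^1.534.
116/5.7 = 20.351; 20.351^1.534 ≈ 101.63 mb.
P_c = 1009 − 101.63 = 907.37 ≈ 907 mb.

907 mb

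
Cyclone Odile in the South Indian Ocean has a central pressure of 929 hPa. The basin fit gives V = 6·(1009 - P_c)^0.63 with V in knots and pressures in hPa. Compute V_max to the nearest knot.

ΔP = 1009 − 929 = 80 hPa.
80^0.63 ≈ 15.811.
V ≈ 6 × 15.811 ≈ 94.9 kt.

95 kt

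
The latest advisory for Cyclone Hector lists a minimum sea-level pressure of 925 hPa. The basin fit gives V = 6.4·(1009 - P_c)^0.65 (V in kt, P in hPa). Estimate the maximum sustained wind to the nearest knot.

114 kt

ΔP = 1009 − 925 = 84 hPa.
84^0.65 ≈ 17.815.
V ≈ 6.4 × 17.815 ≈ 114.0 kt.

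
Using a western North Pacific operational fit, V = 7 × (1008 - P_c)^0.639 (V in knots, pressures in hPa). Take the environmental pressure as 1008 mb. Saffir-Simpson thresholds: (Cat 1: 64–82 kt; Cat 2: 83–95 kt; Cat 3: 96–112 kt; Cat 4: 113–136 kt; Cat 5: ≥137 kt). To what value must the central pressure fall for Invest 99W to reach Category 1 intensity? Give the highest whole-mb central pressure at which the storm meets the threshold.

976 mb

Category 1 begins at V = 64 kt.
Required ΔP = (64/7)^(1/0.639) = 9.143^1.565 ≈ 31.92 mb.
P_c ≤ 1008 − 31.92 = 976.08, so the highest integer P_c is 976 mb.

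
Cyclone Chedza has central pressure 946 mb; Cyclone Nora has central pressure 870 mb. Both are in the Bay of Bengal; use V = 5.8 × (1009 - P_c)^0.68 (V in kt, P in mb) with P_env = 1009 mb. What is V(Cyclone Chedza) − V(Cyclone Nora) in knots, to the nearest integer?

-69 kt

Cyclone Chedza: ΔP = 63; V ≈ 5.8 × 63^0.68 ≈ 97.05 kt.
Cyclone Nora: ΔP = 139; V ≈ 5.8 × 139^0.68 ≈ 166.22 kt.
Difference ≈ 97.05 − 166.22 = -69.17 → -69 kt.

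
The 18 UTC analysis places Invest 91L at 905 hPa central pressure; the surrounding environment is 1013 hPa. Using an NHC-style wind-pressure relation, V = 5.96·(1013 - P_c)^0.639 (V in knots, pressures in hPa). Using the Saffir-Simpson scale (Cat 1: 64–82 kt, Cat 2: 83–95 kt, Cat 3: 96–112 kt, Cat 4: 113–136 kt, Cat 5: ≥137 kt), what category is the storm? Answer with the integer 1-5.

ΔP = 1013 − 905 = 108 hPa.
V ≈ 5.96 × 108^0.639 = 5.96 × 19.92 ≈ 119 kt.
119 kt falls in the Category 4 band.

4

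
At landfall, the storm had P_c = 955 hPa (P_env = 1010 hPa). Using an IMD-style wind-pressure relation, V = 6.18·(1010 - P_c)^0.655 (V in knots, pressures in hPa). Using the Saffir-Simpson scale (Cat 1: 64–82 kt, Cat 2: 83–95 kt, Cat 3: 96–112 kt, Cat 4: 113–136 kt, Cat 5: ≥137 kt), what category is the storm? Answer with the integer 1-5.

2

ΔP = 1010 − 955 = 55 hPa.
V ≈ 6.18 × 55^0.655 = 6.18 × 13.80 ≈ 85 kt.
85 kt falls in the Category 2 band.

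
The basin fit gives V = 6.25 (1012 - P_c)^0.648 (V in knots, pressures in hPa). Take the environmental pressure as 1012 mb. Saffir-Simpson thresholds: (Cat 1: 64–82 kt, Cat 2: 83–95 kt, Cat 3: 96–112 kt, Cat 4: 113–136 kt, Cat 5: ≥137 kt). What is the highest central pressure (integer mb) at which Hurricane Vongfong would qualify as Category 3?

Category 3 begins at V = 96 kt.
Required ΔP = (96/6.25)^(1/0.648) = 15.360^1.543 ≈ 67.74 mb.
P_c ≤ 1012 − 67.74 = 944.26, so the highest integer P_c is 944 mb.

944 mb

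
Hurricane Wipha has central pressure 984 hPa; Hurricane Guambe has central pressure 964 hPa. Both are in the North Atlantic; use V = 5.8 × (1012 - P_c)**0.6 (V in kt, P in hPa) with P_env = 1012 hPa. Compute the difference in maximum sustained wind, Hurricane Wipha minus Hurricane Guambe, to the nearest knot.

Hurricane Wipha: ΔP = 28; V ≈ 5.8 × 28^0.6 ≈ 42.83 kt.
Hurricane Guambe: ΔP = 48; V ≈ 5.8 × 48^0.6 ≈ 59.18 kt.
Difference ≈ 42.83 − 59.18 = -16.35 → -16 kt.

-16 kt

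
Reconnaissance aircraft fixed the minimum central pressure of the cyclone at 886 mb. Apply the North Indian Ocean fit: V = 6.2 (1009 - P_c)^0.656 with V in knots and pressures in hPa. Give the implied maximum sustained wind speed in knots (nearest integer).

146 kt

ΔP = 1009 − 886 = 123 mb.
123^0.656 ≈ 23.495.
V ≈ 6.2 × 23.495 ≈ 145.7 kt.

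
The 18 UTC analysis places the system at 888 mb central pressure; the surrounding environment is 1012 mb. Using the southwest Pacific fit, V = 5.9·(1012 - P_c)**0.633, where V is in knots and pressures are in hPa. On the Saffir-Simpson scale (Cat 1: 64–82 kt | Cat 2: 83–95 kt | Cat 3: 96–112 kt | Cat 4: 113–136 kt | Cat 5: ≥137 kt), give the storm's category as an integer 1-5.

4

ΔP = 1012 − 888 = 124 mb.
V ≈ 5.9 × 124^0.633 = 5.9 × 21.14 ≈ 125 kt.
125 kt falls in the Category 4 band.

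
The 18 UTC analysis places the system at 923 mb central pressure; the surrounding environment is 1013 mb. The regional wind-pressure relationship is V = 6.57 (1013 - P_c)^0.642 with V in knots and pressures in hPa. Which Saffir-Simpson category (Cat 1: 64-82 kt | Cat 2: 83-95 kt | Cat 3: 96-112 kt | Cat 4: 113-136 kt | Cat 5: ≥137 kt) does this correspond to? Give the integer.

4

ΔP = 1013 − 923 = 90 mb.
V ≈ 6.57 × 90^0.642 = 6.57 × 17.97 ≈ 118 kt.
118 kt falls in the Category 4 band.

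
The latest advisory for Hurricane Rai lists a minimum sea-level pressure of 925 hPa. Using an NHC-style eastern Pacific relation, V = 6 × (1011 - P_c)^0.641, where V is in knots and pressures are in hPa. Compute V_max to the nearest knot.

ΔP = 1011 − 925 = 86 hPa.
86^0.641 ≈ 17.379.
V ≈ 6 × 17.379 ≈ 104.3 kt.

104 kt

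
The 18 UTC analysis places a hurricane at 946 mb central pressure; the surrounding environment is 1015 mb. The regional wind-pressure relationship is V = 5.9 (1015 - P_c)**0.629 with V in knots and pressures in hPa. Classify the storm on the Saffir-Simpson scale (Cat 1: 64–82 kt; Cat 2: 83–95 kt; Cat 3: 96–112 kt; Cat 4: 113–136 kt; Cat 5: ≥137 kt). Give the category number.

2

ΔP = 1015 − 946 = 69 mb.
V ≈ 5.9 × 69^0.629 = 5.9 × 14.34 ≈ 85 kt.
85 kt falls in the Category 2 band.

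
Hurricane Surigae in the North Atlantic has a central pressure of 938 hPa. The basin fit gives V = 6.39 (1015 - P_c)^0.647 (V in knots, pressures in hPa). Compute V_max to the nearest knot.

106 kt

ΔP = 1015 − 938 = 77 hPa.
77^0.647 ≈ 16.617.
V ≈ 6.39 × 16.617 ≈ 106.2 kt.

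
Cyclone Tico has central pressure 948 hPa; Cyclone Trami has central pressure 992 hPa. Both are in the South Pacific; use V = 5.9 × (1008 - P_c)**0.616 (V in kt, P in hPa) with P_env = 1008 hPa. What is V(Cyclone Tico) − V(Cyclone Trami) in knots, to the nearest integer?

Cyclone Tico: ΔP = 60; V ≈ 5.9 × 60^0.616 ≈ 73.48 kt.
Cyclone Trami: ΔP = 16; V ≈ 5.9 × 16^0.616 ≈ 32.55 kt.
Difference ≈ 73.48 − 32.55 = 40.93 → 41 kt.

41 kt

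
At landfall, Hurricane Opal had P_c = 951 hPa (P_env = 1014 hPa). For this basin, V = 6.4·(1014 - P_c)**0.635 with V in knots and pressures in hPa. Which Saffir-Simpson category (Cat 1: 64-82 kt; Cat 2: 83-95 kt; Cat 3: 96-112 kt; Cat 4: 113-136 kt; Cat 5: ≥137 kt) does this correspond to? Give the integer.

ΔP = 1014 − 951 = 63 hPa.
V ≈ 6.4 × 63^0.635 = 6.4 × 13.89 ≈ 89 kt.
89 kt falls in the Category 2 band.

2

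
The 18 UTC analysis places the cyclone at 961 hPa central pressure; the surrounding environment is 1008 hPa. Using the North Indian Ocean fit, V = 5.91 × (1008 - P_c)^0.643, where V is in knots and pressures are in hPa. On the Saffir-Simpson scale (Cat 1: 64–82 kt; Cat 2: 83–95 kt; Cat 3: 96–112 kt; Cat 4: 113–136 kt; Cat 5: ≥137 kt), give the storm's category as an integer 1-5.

1

ΔP = 1008 − 961 = 47 hPa.
V ≈ 5.91 × 47^0.643 = 5.91 × 11.89 ≈ 70 kt.
70 kt falls in the Category 1 band.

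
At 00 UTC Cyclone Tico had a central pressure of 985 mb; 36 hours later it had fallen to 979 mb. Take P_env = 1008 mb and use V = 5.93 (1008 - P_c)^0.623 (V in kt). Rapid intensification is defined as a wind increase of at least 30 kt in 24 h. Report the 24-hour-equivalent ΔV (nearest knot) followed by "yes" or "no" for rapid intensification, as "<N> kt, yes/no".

4 kt, no

V₁: ΔP = 23, V ≈ 5.93 × 23^0.623 ≈ 41.82 kt.
V₂: ΔP = 29, V ≈ 5.93 × 29^0.623 ≈ 48.32 kt.
ΔV over 36 h = 6.50 kt → 24 h equivalent = 6.50 × 24/36 ≈ 4.33 kt.
4 kt < 30 kt ⇒ not rapid intensification.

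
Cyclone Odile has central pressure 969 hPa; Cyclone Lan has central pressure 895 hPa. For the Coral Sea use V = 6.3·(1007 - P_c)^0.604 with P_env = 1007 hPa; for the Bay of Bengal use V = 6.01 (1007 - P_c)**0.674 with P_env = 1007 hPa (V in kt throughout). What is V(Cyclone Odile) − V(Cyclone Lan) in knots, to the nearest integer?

-88 kt

Cyclone Odile: ΔP = 38; V ≈ 6.3 × 38^0.604 ≈ 56.69 kt.
Cyclone Lan: ΔP = 112; V ≈ 6.01 × 112^0.674 ≈ 144.56 kt.
Difference ≈ 56.69 − 144.56 = -87.87 → -88 kt.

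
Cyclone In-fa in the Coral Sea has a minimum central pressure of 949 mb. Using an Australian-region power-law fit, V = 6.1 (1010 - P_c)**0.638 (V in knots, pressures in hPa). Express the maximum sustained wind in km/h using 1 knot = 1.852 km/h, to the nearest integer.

156 km/h

ΔP = 1010 − 949 = 61 mb.
V ≈ 6.1 × 61^0.638 = 6.1 × 13.773 ≈ 84.018 kt.
84.018 × 1.852 ≈ 155.60 km/h → 156 km/h.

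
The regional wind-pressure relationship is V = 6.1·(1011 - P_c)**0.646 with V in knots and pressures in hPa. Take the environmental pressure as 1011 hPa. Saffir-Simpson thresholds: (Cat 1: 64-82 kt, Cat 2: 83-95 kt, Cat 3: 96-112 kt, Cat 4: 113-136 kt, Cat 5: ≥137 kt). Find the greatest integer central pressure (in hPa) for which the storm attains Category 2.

954 hPa

Category 2 begins at V = 83 kt.
Required ΔP = (83/6.1)^(1/0.646) = 13.607^1.548 ≈ 56.89 hPa.
P_c ≤ 1011 − 56.89 = 954.11, so the highest integer P_c is 954 hPa.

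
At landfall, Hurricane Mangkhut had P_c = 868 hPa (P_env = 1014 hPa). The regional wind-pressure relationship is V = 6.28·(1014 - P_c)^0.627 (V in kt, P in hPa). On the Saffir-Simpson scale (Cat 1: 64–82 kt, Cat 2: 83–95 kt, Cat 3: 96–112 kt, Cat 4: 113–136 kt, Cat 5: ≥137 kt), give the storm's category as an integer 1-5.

5

ΔP = 1014 − 868 = 146 hPa.
V ≈ 6.28 × 146^0.627 = 6.28 × 22.75 ≈ 143 kt.
143 kt falls in the Category 5 band.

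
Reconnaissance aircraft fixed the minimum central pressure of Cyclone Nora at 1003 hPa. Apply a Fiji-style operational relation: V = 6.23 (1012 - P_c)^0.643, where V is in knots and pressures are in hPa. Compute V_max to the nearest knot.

26 kt

ΔP = 1012 − 1003 = 9 hPa.
9^0.643 ≈ 4.108.
V ≈ 6.23 × 4.108 ≈ 25.6 kt.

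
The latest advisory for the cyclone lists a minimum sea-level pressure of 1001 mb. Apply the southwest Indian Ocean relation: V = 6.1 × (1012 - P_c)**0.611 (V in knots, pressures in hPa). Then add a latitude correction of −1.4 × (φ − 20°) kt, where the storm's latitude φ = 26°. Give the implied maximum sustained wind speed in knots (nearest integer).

18 kt

ΔP = 1012 − 1001 = 11 mb.
11^0.611 ≈ 4.328.
V ≈ 6.1 × 4.328 ≈ 26.4 kt.
Latitude correction: −1.4 × (26 − 20) = -8.4 kt.
Corrected V ≈ 18 kt → 18 kt.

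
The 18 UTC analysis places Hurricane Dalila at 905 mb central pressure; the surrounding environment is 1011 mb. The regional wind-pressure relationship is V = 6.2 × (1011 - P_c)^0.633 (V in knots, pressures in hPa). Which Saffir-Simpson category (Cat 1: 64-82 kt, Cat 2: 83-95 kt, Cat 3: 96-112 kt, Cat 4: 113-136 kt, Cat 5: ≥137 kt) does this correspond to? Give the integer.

4

ΔP = 1011 − 905 = 106 mb.
V ≈ 6.2 × 106^0.633 = 6.2 × 19.14 ≈ 119 kt.
119 kt falls in the Category 4 band.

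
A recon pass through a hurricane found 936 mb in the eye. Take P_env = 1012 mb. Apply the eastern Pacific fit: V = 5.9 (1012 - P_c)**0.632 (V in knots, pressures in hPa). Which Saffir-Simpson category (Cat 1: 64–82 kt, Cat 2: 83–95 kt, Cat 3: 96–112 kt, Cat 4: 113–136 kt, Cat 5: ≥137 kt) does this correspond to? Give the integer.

ΔP = 1012 − 936 = 76 mb.
V ≈ 5.9 × 76^0.632 = 5.9 × 15.44 ≈ 91 kt.
91 kt falls in the Category 2 band.

2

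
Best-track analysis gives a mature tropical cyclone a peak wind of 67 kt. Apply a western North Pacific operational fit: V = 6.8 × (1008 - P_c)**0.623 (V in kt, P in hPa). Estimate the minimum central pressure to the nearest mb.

969 mb

ΔP = (V / 6.8)^(1/0.623) = (67/6.8)^1.605.
67/6.8 = 9.853; 9.853^1.605 ≈ 39.34 mb.
P_c = 1008 − 39.34 = 968.66 ≈ 969 mb.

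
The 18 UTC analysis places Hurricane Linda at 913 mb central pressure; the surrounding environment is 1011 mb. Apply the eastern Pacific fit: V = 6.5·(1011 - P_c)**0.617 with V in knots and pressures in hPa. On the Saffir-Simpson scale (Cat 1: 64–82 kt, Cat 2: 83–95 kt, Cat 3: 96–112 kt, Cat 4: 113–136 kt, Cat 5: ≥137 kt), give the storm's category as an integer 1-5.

ΔP = 1011 − 913 = 98 mb.
V ≈ 6.5 × 98^0.617 = 6.5 × 16.93 ≈ 110 kt.
110 kt falls in the Category 3 band.

3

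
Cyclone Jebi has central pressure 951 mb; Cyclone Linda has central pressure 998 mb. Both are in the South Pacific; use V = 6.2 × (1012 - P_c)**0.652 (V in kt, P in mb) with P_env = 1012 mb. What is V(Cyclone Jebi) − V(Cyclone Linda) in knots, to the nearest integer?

56 kt

Cyclone Jebi: ΔP = 61; V ≈ 6.2 × 61^0.652 ≈ 90.45 kt.
Cyclone Linda: ΔP = 14; V ≈ 6.2 × 14^0.652 ≈ 34.65 kt.
Difference ≈ 90.45 − 34.65 = 55.80 → 56 kt.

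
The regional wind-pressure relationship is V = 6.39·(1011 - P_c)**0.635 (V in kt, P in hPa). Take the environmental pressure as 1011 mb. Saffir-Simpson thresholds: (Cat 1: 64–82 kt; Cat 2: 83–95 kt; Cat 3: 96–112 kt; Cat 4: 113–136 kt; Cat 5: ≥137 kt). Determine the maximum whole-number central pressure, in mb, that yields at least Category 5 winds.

886 mb

Category 5 begins at V = 137 kt.
Required ΔP = (137/6.39)^(1/0.635) = 21.440^1.575 ≈ 124.86 mb.
P_c ≤ 1011 − 124.86 = 886.14, so the highest integer P_c is 886 mb.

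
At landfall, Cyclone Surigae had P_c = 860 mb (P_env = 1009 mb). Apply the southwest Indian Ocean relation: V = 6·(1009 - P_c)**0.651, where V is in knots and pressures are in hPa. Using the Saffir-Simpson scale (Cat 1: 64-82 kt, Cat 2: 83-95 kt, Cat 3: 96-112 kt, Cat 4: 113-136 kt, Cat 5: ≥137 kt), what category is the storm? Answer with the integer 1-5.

5

ΔP = 1009 − 860 = 149 mb.
V ≈ 6 × 149^0.651 = 6 × 25.99 ≈ 156 kt.
156 kt falls in the Category 5 band.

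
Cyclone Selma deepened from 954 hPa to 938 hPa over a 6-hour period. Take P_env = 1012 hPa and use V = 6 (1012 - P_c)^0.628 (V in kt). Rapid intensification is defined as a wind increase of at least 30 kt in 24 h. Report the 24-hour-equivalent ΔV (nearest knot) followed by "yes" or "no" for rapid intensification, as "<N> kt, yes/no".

V₁: ΔP = 58, V ≈ 6 × 58^0.628 ≈ 76.84 kt.
V₂: ΔP = 74, V ≈ 6 × 74^0.628 ≈ 89.54 kt.
ΔV over 6 h = 12.70 kt → 24 h equivalent = 12.70 × 24/6 ≈ 50.80 kt.
51 kt ≥ 30 kt ⇒ rapid intensification.

51 kt, yes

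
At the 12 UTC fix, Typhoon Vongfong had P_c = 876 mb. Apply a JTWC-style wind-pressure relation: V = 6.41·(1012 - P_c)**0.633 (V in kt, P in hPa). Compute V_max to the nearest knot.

144 kt

ΔP = 1012 − 876 = 136 mb.
136^0.633 ≈ 22.415.
V ≈ 6.41 × 22.415 ≈ 143.7 kt.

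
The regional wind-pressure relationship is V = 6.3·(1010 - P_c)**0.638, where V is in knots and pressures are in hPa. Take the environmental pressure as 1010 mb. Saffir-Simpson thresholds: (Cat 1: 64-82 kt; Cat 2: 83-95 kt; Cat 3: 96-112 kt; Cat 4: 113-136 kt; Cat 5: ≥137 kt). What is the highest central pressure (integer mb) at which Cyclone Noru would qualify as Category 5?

Category 5 begins at V = 137 kt.
Required ΔP = (137/6.3)^(1/0.638) = 21.746^1.567 ≈ 124.80 mb.
P_c ≤ 1010 − 124.80 = 885.20, so the highest integer P_c is 885 mb.

885 mb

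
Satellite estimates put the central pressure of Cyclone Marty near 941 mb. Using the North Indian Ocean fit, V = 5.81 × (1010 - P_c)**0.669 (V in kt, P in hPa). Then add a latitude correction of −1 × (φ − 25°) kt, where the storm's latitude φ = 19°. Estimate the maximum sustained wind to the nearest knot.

105 kt

ΔP = 1010 − 941 = 69 mb.
69^0.669 ≈ 16.990.
V ≈ 5.81 × 16.990 ≈ 98.7 kt.
Latitude correction: −1 × (19 − 25) = 6 kt.
Corrected V ≈ 104.7 kt → 105 kt.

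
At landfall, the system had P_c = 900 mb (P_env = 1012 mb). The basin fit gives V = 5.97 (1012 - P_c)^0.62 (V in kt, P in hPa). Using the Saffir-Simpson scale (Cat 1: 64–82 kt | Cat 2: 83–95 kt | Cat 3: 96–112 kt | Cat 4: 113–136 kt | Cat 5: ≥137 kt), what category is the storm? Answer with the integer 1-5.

ΔP = 1012 − 900 = 112 mb.
V ≈ 5.97 × 112^0.62 = 5.97 × 18.64 ≈ 111 kt.
111 kt falls in the Category 3 band.

3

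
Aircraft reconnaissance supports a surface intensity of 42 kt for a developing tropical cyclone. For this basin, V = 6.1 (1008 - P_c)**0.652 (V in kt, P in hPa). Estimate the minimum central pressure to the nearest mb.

ΔP = (V / 6.1)^(1/0.652) = (42/6.1)^1.534.
42/6.1 = 6.885; 6.885^1.534 ≈ 19.28 mb.
P_c = 1008 − 19.28 = 988.72 ≈ 989 mb.

989 mb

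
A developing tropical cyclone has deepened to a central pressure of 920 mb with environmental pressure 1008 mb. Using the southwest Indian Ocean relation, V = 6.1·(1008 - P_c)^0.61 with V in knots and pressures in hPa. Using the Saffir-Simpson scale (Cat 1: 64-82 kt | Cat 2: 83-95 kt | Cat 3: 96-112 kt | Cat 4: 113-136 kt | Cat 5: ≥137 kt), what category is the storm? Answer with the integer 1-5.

ΔP = 1008 − 920 = 88 mb.
V ≈ 6.1 × 88^0.61 = 6.1 × 15.35 ≈ 94 kt.
94 kt falls in the Category 2 band.

2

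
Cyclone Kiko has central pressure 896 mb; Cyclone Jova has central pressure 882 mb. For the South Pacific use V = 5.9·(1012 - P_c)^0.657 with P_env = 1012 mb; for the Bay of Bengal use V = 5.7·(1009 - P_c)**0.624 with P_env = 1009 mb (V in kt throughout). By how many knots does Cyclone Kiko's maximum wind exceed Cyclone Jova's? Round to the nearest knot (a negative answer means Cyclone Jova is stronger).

17 kt

Cyclone Kiko: ΔP = 116; V ≈ 5.9 × 116^0.657 ≈ 134.03 kt.
Cyclone Jova: ΔP = 127; V ≈ 5.7 × 127^0.624 ≈ 117.12 kt.
Difference ≈ 134.03 − 117.12 = 16.91 → 17 kt.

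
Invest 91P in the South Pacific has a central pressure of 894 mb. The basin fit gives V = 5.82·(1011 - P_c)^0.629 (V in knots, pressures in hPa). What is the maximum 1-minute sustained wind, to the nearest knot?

116 kt

ΔP = 1011 − 894 = 117 mb.
117^0.629 ≈ 19.994.
V ≈ 5.82 × 19.994 ≈ 116.4 kt.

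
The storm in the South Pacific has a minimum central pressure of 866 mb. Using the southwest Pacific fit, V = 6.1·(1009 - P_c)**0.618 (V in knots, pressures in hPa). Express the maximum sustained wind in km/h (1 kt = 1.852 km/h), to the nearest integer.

243 km/h

ΔP = 1009 − 866 = 143 mb.
V ≈ 6.1 × 143^0.618 = 6.1 × 21.478 ≈ 131.017 kt.
131.017 × 1.852 ≈ 242.64 km/h → 243 km/h.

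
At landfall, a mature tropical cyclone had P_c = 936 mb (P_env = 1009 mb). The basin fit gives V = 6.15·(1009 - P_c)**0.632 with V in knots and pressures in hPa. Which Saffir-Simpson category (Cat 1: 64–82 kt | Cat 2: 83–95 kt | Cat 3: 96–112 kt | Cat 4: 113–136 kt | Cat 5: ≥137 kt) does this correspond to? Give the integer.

ΔP = 1009 − 936 = 73 mb.
V ≈ 6.15 × 73^0.632 = 6.15 × 15.05 ≈ 93 kt.
93 kt falls in the Category 2 band.

2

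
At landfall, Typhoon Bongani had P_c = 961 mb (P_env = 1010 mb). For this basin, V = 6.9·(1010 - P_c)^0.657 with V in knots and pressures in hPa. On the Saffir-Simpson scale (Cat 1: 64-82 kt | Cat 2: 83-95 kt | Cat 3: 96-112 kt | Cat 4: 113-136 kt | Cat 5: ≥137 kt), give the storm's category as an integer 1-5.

2

ΔP = 1010 − 961 = 49 mb.
V ≈ 6.9 × 49^0.657 = 6.9 × 12.90 ≈ 89 kt.
89 kt falls in the Category 2 band.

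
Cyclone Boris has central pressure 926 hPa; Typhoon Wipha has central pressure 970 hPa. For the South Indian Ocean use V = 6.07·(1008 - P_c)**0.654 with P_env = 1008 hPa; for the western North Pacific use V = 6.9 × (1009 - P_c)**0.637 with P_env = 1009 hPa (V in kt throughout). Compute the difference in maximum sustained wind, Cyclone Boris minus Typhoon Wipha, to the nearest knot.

37 kt

Cyclone Boris: ΔP = 82; V ≈ 6.07 × 82^0.654 ≈ 108.35 kt.
Typhoon Wipha: ΔP = 39; V ≈ 6.9 × 39^0.637 ≈ 71.18 kt.
Difference ≈ 108.35 − 71.18 = 37.17 → 37 kt.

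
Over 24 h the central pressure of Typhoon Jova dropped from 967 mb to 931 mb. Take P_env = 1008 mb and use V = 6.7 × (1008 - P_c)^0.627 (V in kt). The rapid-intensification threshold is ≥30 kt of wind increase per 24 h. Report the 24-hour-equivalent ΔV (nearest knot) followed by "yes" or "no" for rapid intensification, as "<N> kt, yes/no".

V₁: ΔP = 41, V ≈ 6.7 × 41^0.627 ≈ 68.75 kt.
V₂: ΔP = 77, V ≈ 6.7 × 77^0.627 ≈ 102.07 kt.
ΔV over 24 h = 33.32 kt → 24 h equivalent = 33.32 × 24/24 ≈ 33.32 kt.
33 kt ≥ 30 kt ⇒ rapid intensification.

33 kt, yes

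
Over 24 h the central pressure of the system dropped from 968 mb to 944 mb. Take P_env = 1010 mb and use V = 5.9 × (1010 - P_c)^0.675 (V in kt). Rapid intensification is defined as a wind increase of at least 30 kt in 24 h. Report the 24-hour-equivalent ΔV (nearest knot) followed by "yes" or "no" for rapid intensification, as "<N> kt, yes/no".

V₁: ΔP = 42, V ≈ 5.9 × 42^0.675 ≈ 73.54 kt.
V₂: ΔP = 66, V ≈ 5.9 × 66^0.675 ≈ 99.78 kt.
ΔV over 24 h = 26.24 kt → 24 h equivalent = 26.24 × 24/24 ≈ 26.24 kt.
26 kt < 30 kt ⇒ not rapid intensification.

26 kt, no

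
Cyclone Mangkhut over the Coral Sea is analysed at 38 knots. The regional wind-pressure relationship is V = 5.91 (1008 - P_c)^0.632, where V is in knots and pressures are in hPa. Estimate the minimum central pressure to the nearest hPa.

ΔP = (V / 5.91)^(1/0.632) = (38/5.91)^1.582.
38/5.91 = 6.430; 6.430^1.582 ≈ 19.00 hPa.
P_c = 1008 − 19.00 = 989.00 ≈ 989 hPa.

989 hPa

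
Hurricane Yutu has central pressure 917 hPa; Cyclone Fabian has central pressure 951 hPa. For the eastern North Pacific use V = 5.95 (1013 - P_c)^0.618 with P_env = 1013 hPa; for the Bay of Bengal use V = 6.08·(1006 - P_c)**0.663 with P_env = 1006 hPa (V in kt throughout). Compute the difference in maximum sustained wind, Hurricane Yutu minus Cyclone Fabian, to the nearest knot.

13 kt

Hurricane Yutu: ΔP = 96; V ≈ 5.95 × 96^0.618 ≈ 99.90 kt.
Cyclone Fabian: ΔP = 55; V ≈ 6.08 × 55^0.663 ≈ 86.65 kt.
Difference ≈ 99.90 − 86.65 = 13.25 → 13 kt.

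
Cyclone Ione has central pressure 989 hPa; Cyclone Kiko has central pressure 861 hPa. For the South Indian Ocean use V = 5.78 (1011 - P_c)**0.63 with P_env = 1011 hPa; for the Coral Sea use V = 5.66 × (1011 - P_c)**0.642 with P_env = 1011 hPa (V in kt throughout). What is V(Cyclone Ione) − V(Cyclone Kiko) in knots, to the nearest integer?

-101 kt

Cyclone Ione: ΔP = 22; V ≈ 5.78 × 22^0.63 ≈ 40.52 kt.
Cyclone Kiko: ΔP = 150; V ≈ 5.66 × 150^0.642 ≈ 141.21 kt.
Difference ≈ 40.52 − 141.21 = -100.69 → -101 kt.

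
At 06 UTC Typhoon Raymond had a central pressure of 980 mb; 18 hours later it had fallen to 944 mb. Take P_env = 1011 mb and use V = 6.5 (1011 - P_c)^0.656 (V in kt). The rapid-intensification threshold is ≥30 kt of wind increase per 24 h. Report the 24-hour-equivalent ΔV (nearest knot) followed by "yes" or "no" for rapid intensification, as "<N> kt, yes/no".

54 kt, yes

V₁: ΔP = 31, V ≈ 6.5 × 31^0.656 ≈ 61.84 kt.
V₂: ΔP = 67, V ≈ 6.5 × 67^0.656 ≈ 102.52 kt.
ΔV over 18 h = 40.68 kt → 24 h equivalent = 40.68 × 24/18 ≈ 54.24 kt.
54 kt ≥ 30 kt ⇒ rapid intensification.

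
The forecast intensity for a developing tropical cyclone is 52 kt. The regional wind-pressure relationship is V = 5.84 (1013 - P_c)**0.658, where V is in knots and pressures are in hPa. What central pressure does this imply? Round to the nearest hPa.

985 hPa

ΔP = (V / 5.84)^(1/0.658) = (52/5.84)^1.520.
52/5.84 = 8.904; 8.904^1.520 ≈ 27.74 hPa.
P_c = 1013 − 27.74 = 985.26 ≈ 985 hPa.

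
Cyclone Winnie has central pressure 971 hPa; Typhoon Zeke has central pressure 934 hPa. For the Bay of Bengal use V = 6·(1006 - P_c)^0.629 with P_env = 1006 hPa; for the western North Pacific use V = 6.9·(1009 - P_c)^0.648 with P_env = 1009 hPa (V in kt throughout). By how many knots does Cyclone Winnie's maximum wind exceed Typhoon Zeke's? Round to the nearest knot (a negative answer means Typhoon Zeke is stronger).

-57 kt

Cyclone Winnie: ΔP = 35; V ≈ 6 × 35^0.629 ≈ 56.15 kt.
Typhoon Zeke: ΔP = 75; V ≈ 6.9 × 75^0.648 ≈ 113.21 kt.
Difference ≈ 56.15 − 113.21 = -57.06 → -57 kt.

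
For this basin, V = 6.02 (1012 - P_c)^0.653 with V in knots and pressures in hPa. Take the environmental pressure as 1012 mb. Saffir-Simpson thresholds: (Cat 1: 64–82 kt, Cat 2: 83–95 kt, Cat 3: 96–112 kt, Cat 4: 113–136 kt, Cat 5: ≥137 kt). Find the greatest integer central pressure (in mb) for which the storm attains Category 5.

892 mb

Category 5 begins at V = 137 kt.
Required ΔP = (137/6.02)^(1/0.653) = 22.757^1.531 ≈ 119.75 mb.
P_c ≤ 1012 − 119.75 = 892.25, so the highest integer P_c is 892 mb.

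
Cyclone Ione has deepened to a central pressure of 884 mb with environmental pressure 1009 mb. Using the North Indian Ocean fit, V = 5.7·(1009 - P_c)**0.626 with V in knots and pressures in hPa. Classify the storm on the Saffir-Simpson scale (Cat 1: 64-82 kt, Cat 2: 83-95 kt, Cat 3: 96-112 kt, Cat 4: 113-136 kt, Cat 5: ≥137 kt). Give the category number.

ΔP = 1009 − 884 = 125 mb.
V ≈ 5.7 × 125^0.626 = 5.7 × 20.54 ≈ 117 kt.
117 kt falls in the Category 4 band.

4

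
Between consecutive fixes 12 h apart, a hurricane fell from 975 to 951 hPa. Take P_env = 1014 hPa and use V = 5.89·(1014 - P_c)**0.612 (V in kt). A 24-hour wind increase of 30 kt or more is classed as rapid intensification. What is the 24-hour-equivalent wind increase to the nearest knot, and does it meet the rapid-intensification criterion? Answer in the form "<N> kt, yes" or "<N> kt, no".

38 kt, yes

V₁: ΔP = 39, V ≈ 5.89 × 39^0.612 ≈ 55.44 kt.
V₂: ΔP = 63, V ≈ 5.89 × 63^0.612 ≈ 74.36 kt.
ΔV over 12 h = 18.92 kt → 24 h equivalent = 18.92 × 24/12 ≈ 37.84 kt.
38 kt ≥ 30 kt ⇒ rapid intensification.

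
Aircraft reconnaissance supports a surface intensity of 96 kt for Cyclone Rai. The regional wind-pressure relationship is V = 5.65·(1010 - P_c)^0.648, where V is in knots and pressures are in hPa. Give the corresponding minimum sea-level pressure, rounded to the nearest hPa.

931 hPa

ΔP = (V / 5.65)^(1/0.648) = (96/5.65)^1.543.
96/5.65 = 16.991; 16.991^1.543 ≈ 79.16 hPa.
P_c = 1010 − 79.16 = 930.84 ≈ 931 hPa.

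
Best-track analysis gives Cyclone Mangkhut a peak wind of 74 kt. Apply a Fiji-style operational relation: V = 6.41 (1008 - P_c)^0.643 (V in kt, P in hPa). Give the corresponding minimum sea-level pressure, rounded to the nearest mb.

963 mb

ΔP = (V / 6.41)^(1/0.643) = (74/6.41)^1.555.
74/6.41 = 11.544; 11.544^1.555 ≈ 44.90 mb.
P_c = 1008 − 44.90 = 963.10 ≈ 963 mb.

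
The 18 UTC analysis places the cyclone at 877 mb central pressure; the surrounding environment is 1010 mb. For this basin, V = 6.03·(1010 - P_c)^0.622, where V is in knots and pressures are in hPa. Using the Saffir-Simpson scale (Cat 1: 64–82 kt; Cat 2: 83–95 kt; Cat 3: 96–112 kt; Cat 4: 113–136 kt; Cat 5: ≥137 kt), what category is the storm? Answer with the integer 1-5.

4

ΔP = 1010 − 877 = 133 mb.
V ≈ 6.03 × 133^0.622 = 6.03 × 20.94 ≈ 126 kt.
126 kt falls in the Category 4 band.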